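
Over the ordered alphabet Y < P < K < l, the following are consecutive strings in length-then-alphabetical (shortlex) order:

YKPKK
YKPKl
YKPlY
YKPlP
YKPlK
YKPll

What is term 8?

Advancing 2 positions from YKPll through YKPll → YKKYY reaches term 8.

YKKYP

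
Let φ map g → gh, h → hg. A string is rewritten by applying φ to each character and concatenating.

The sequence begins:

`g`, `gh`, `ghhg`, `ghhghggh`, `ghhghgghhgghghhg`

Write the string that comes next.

φ(ghhghgghhgghghhg) expands symbol-by-symbol to gh hg hg gh hg gh gh hg hg gh gh hg gh hg hg gh; joining the 16 pieces gives the next term.

ghhghgghhgghghhghgghghhgghhghggh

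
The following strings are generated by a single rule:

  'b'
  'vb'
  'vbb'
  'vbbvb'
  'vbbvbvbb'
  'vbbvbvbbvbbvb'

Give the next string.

From term 3 onward, concatenate the last term with the second-to-last: vb·b = vbb, vbb·vb = vbbvb, …
So term 7 is vbbvbvbbvbbvb·vbbvbvbb.

vbbvbvbbvbbvbvbbvbvbb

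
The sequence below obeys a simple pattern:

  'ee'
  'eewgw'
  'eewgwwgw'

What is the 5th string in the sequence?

eewgwwgwwgwwgw

Each term is the previous one with wgw appended.
From eewgwwgw, 2 further steps: eewgwwgw → eewgwwgwwgw → (answer).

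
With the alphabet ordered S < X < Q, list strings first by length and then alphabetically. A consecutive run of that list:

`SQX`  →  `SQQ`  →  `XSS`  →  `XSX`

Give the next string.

The successor of XSX increments the rightmost position that isn't already Q and resets every position after it to S.

XSQ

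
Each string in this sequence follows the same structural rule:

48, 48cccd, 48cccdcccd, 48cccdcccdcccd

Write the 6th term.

The strings grow by a fixed suffix cccd each time.
From 48cccdcccdcccd, 2 further steps: 48cccdcccdcccd → 48cccdcccdcccdcccd → (answer).

48cccdcccdcccdcccdcccd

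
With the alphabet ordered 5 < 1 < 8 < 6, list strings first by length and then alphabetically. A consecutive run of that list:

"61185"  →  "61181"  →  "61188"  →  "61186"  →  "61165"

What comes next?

Treat 61165 as a base-4 numeral over the given alphabet and add one, carrying through any trailing 6's.

61161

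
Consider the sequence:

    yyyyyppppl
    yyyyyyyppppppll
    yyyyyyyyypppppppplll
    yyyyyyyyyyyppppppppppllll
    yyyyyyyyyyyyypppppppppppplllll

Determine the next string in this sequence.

Each string has the form y^{2n+1} p^{2n} l^{n-1}, where the shown terms are n = 2, 3, 4, 5, 6.
For the next term, n = 7, so the run lengths are 15, 14, 6.

yyyyyyyyyyyyyyyppppppppppppppllllll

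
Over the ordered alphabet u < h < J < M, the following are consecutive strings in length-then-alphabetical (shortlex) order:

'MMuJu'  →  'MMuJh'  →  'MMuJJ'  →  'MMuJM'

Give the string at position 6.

Stepping forward 2 times from MMuJM: MMuJM → MMuMu, then the target.

MMuMh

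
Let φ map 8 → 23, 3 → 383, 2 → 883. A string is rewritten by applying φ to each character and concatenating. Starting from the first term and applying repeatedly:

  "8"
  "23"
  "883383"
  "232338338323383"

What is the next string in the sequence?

883383883383383233833832338388338338323383

Applying the rule to each of the 15 symbols of 232338338323383 gives the pieces 883 383 883 383 383 23 383 383 23 383 883 383 383 23 383, which concatenate to the answer.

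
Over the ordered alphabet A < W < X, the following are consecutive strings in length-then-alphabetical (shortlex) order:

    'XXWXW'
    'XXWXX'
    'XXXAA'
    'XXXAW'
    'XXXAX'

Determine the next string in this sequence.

XXXWA

The successor of XXXAX increments the rightmost position that isn't already X and resets every position after it to A.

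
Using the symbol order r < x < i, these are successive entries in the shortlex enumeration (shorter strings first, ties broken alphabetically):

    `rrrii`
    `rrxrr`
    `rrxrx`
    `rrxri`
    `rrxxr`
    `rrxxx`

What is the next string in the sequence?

Find the rightmost character of rrxxx below i, bump it to the next letter, and reset everything to its right to r.

rrxxi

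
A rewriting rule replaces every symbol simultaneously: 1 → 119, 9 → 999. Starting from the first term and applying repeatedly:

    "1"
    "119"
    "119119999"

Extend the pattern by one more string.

Expanding 119119999: 1→119, 1→119, 9→999, 1→119, 1→119, 9→999, 9→999, 9→999, 9→999. Concatenated: 119 119 999 119 119 999 999 999 999.

119119999119119999999999999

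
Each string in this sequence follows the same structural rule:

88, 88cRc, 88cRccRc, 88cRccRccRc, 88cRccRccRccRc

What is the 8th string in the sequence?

Every step adds cRc to the end: s(k+1) = s(k)·cRc.
From 88cRccRccRccRc, 3 further steps: 88cRccRccRccRc → 88cRccRccRccRccRc → 88cRccRccRccRccRccRc → (answer).

88cRccRccRccRccRccRccRc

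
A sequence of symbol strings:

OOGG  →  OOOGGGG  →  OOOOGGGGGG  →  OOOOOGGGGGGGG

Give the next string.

OOOOOOGGGGGGGGGG

The n-th term is n+1 O's then 2n G's (n = 1, 2, …).
Setting n = 5 gives 6, 10 characters in each block.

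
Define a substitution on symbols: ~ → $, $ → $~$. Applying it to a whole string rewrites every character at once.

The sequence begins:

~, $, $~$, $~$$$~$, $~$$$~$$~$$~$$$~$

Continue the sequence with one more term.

Rewriting the 17 symbols of $~$$$~$$~$$~$$$~$ one by one yields $~$ $ $~$ $~$ $~$ $ $~$ $~$ $ $~$ $~$ $ $~$ $~$ $~$ $ $~$; concatenated:

$~$$$~$$~$$~$$$~$$~$$$~$$~$$$~$$~$$~$$$~$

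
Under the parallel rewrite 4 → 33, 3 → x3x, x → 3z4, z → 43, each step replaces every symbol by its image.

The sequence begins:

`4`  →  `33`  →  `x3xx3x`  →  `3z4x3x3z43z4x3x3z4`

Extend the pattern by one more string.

x3x43333z4x3x3z4x3x4333x3x43333z4x3x3z4x3x4333

Replace each of the 18 characters of 3z4x3x3z43z4x3x3z4 in place — x3x 43 33 3z4 x3x 3z4 x3x 43 33 x3x 43 33 3z4 x3x 3z4 x3x 43 33 — and concatenate.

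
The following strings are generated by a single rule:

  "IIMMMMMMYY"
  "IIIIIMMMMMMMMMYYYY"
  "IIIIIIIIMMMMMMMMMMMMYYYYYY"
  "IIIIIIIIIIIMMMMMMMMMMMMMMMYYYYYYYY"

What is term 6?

Term n consists of 3n-1 I's, followed by 3n+3 M's, followed by 2n Y's (n = 1, 2, …).
At n = 6 the blocks have lengths 17, 21, 12.

IIIIIIIIIIIIIIIIIMMMMMMMMMMMMMMMMMMMMMYYYYYYYYYYYY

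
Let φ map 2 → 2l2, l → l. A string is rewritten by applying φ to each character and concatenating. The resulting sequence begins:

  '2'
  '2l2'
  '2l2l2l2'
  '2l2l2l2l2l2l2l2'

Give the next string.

2l2l2l2l2l2l2l2l2l2l2l2l2l2l2l2

Applying the rule to each of the 15 symbols of 2l2l2l2l2l2l2l2 gives the pieces 2l2 l 2l2 l 2l2 l 2l2 l 2l2 l 2l2 l 2l2 l 2l2, which concatenate to the answer.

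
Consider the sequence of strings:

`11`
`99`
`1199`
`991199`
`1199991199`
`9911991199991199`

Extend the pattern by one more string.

11999911999911991199991199

From term 3 onward, concatenate the second-to-last term with the last: 11·99 = 1199, 99·1199 = 991199, …
Continuing: 1199991199 · 9911991199991199 gives term 7.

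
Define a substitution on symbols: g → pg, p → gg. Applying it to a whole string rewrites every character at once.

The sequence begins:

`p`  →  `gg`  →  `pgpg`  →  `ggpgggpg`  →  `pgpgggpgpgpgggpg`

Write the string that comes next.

ggpgggpgpgpgggpgggpgggpgpgpgggpg

Applying the rule to each of the 16 symbols of pgpgggpgpgpgggpg gives the pieces gg pg gg pg pg pg gg pg gg pg gg pg pg pg gg pg, which concatenate to the answer.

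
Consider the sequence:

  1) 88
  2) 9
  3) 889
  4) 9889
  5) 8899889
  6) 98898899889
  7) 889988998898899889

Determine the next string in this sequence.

98898899889889988998898899889

From term 3 onward, concatenate the second-to-last term with the last: 88·9 = 889, 9·889 = 9889, …
The next term joins 98898899889 and 889988998898899889.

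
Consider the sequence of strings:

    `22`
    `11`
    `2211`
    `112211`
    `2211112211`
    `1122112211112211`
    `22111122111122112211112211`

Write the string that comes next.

112211221111221122111122111122112211112211

Each term (from the third on) is the two preceding terms concatenated in order: term 3 = 22·11 = 2211.
Continuing: 1122112211112211 · 22111122111122112211112211 gives term 8.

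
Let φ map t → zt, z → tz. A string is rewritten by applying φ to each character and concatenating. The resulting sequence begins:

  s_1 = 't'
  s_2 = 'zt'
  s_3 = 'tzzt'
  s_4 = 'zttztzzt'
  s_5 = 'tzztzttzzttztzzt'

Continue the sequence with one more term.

zttztzzttzztzttztzztzttzzttztzzt

Applying the rule to each of the 16 symbols of tzztzttzzttztzzt gives the pieces zt tz tz zt tz zt zt tz tz zt zt tz zt tz tz zt, which concatenate to the answer.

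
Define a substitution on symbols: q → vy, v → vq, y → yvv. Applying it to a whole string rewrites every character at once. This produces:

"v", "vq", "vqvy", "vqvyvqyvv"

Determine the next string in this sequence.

vqvyvqyvvvqvyyvvvqvq

Rewriting each symbol of vqvyvqyvv: v→vq, q→vy, v→vq, y→yvv, v→vq, q→vy, y→yvv, v→vq, v→vq, which concatenates to vq vy vq yvv vq vy yvv vq vq.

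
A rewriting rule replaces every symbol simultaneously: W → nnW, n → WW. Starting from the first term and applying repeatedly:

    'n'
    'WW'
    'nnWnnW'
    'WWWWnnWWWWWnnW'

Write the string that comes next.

φ(WWWWnnWWWWWnnW) expands symbol-by-symbol to nnW nnW nnW nnW WW WW nnW nnW nnW nnW nnW WW WW nnW; joining the 14 pieces gives the next term.

nnWnnWnnWnnWWWWWnnWnnWnnWnnWnnWWWWWnnW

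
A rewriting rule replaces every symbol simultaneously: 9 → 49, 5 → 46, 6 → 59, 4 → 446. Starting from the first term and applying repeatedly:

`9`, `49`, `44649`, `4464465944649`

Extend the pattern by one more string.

446446594464465946494464465944649

Applying the rule to each of the 13 symbols of 4464465944649 gives the pieces 446 446 59 446 446 59 46 49 446 446 59 446 49, which concatenate to the answer.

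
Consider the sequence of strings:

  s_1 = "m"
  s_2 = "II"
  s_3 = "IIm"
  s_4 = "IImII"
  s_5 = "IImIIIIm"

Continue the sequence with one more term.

IImIIIImIImII

Each term (from the third on) is the previous term followed by the one before it: term 3 = II·m = IIm.
Continuing: IImIIIIm · IImII gives term 6.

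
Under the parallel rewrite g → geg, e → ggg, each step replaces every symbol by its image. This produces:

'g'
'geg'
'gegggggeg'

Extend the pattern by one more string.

gegggggeggeggeggeggegggggeg

Apply φ to gegggggeg symbol by symbol: g→geg, e→ggg, g→geg, g→geg, g→geg, g→geg, g→geg, e→ggg, g→geg; joined: geg ggg geg geg geg geg geg ggg geg.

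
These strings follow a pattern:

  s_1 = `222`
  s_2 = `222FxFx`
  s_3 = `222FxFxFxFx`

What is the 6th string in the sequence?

222FxFxFxFxFxFxFxFxFxFx

Every step adds FxFx to the end: s(k+1) = s(k)·FxFx.
From 222FxFxFxFx, 3 further steps: 222FxFxFxFx → 222FxFxFxFxFxFx → 222FxFxFxFxFxFxFxFx → (answer).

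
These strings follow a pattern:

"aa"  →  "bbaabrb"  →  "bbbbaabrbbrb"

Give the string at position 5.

s(k+1) = bb·s(k)·brb, so each term gains bb as a prefix and brb as a suffix.
From bbbbaabrbbrb, 2 further steps: bbbbaabrbbrb → bbbbbbaabrbbrbbrb → (answer).

bbbbbbbbaabrbbrbbrbbrb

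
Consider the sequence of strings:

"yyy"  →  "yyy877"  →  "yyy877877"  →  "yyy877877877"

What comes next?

Each term is the previous one with 877 appended.
One more step from yyy877877877 gives the answer.

yyy877877877877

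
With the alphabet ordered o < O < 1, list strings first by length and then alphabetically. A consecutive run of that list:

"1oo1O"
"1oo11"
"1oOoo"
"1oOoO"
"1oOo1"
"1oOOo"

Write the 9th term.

Continuing the enumeration 3 steps past 1oOOo: 1oOOo → 1oOOO → 1oOO1 → (answer).

1oO1o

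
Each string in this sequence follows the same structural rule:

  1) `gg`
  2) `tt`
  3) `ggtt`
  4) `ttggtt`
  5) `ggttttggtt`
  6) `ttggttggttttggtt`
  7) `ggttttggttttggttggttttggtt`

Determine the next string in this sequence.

This is a Fibonacci-style word recurrence s(k) = s(k−2)·s(k−1): e.g. gg·tt = ggtt.
The next term joins ttggttggttttggtt and ggttttggttttggttggttttggtt.

ttggttggttttggttggttttggttttggttggttttggtt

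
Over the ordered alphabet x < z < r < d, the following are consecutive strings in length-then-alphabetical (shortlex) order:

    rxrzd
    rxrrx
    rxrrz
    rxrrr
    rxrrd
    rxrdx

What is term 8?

Continuing the enumeration 2 steps past rxrdx: rxrdx → rxrdz → (answer).

rxrdr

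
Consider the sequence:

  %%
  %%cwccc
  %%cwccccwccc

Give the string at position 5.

%%cwccccwccccwccccwccc

Every step adds cwccc to the end: s(k+1) = s(k)·cwccc.
From %%cwccccwccc, 2 further steps: %%cwccccwccc → %%cwccccwccccwccc → (answer).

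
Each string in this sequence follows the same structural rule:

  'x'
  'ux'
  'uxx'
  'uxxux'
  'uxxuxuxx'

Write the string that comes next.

uxxuxuxxuxxux

Each term (from the third on) is the previous term followed by the one before it: term 3 = ux·x = uxx.
The next term joins uxxuxuxx and uxxux.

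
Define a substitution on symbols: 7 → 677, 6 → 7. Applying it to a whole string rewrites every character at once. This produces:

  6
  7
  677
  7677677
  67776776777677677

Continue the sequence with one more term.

76776776777677677767767767776776777677677

Replace each of the 17 characters of 67776776777677677 in place — 7 677 677 677 7 677 677 7 677 677 677 7 677 677 7 677 677 — and concatenate.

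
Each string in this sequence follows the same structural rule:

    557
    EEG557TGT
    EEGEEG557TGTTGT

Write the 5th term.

Each term wraps the previous one in EEG on the left and TGT on the right.
From EEGEEG557TGTTGT, 2 further steps: EEGEEG557TGTTGT → EEGEEGEEG557TGTTGTTGT → (answer).

EEGEEGEEGEEG557TGTTGTTGTTGT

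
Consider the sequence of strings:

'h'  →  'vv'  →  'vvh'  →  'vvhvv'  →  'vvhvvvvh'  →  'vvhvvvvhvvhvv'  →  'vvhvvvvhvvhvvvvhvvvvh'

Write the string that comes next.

From term 3 onward, concatenate the last term with the second-to-last: vv·h = vvh, vvh·vv = vvhvv, …
Continuing: vvhvvvvhvvhvvvvhvvvvh · vvhvvvvhvvhvv gives term 8.

vvhvvvvhvvhvvvvhvvvvhvvhvvvvhvvhvv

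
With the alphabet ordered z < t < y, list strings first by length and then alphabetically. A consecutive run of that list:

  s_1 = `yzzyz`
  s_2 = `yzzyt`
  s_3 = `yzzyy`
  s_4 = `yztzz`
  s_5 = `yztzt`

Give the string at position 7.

yzttz

Advancing 2 positions from yztzt through yztzt → yztzy reaches term 7.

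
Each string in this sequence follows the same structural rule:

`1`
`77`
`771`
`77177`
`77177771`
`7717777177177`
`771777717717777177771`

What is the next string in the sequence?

Each term (from the third on) is the previous term followed by the one before it: term 3 = 77·1 = 771.
So term 8 is 771777717717777177771·7717777177177.

7717777177177771777717717777177177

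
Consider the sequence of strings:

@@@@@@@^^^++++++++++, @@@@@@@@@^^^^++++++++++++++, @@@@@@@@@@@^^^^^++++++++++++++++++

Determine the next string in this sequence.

@@@@@@@@@@@@@^^^^^^++++++++++++++++++++++

Each string has the form @^{2n+3} ^^{n+1} +^{4n+2}, where the shown terms are n = 2, 3, 4.
At n = 5 the blocks have lengths 13, 6, 22.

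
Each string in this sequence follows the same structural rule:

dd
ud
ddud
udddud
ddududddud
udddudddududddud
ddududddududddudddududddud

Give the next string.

This is a Fibonacci-style word recurrence s(k) = s(k−2)·s(k−1): e.g. dd·ud = ddud.
The next term joins udddudddududddud and ddududddududddudddududddud.

udddudddududddudddududddududddudddududddud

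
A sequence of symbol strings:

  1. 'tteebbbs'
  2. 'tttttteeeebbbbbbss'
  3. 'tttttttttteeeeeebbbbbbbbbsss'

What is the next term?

tttttttttttttteeeeeeeebbbbbbbbbbbbssss

Term n consists of 4n-2 t's, followed by 2n e's, followed by 3n b's, followed by n s's (n = 1, 2, …).
Setting n = 4 gives 14, 8, 12, 4 characters in each block.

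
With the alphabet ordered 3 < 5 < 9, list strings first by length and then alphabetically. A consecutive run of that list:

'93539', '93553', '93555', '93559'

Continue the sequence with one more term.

93593

Find the rightmost character of 93559 below 9, bump it to the next letter, and reset everything to its right to 3.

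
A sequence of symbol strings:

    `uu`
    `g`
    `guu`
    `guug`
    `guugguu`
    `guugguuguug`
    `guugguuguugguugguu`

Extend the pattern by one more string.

guugguuguugguugguuguugguuguug

From term 3 onward, concatenate the last term with the second-to-last: g·uu = guu, guu·g = guug, …
Continuing: guugguuguugguugguu · guugguuguug gives term 8.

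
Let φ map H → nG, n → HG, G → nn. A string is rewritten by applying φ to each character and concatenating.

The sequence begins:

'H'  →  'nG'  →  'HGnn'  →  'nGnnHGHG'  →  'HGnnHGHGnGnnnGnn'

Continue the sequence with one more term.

Replace each of the 16 characters of HGnnHGHGnGnnnGnn in place — nG nn HG HG nG nn nG nn HG nn HG HG HG nn HG HG — and concatenate.

nGnnHGHGnGnnnGnnHGnnHGHGHGnnHGHG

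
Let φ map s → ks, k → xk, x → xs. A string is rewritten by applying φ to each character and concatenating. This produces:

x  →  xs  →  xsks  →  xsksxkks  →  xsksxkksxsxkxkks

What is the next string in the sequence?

Replace each of the 16 characters of xsksxkksxsxkxkks in place — xs ks xk ks xs xk xk ks xs ks xs xk xs xk xk ks — and concatenate.

xsksxkksxsxkxkksxsksxsxkxsxkxkks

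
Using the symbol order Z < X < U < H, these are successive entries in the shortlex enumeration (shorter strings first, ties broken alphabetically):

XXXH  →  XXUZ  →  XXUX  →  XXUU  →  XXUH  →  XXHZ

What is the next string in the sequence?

XXHX

Find the rightmost character of XXHZ below H, bump it to the next letter, and reset everything to its right to Z.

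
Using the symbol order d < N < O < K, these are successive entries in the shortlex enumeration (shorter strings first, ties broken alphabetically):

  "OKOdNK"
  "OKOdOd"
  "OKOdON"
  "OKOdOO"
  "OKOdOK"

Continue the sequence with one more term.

OKOdKd

Find the rightmost character of OKOdOK below K, bump it to the next letter, and reset everything to its right to d.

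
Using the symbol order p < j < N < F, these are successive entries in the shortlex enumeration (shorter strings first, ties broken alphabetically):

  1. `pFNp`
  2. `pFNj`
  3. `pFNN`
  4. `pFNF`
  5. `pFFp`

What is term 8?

Advancing 3 positions from pFFp through pFFp → pFFj → pFFN reaches term 8.

pFFF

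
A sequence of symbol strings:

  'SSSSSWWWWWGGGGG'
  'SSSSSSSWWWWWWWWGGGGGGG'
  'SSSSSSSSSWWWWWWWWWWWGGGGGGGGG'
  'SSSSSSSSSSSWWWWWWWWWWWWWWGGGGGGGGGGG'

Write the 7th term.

SSSSSSSSSSSSSSSSSWWWWWWWWWWWWWWWWWWWWWWWGGGGGGGGGGGGGGGGG

Term n consists of 2n+1 S's, followed by 3n-1 W's, followed by 2n+1 G's, where the shown terms are n = 2, 3, 4, 5.
Setting n = 8 gives 17, 23, 17 characters in each block.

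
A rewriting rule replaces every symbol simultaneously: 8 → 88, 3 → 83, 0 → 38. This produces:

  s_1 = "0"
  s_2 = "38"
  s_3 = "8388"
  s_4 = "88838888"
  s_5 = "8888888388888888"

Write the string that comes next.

88888888888888838888888888888888

φ(8888888388888888) expands symbol-by-symbol to 88 88 88 88 88 88 88 83 88 88 88 88 88 88 88 88; joining the 16 pieces gives the next term.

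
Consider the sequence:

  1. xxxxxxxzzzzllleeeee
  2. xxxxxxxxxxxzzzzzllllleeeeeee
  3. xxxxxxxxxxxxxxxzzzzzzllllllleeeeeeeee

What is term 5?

xxxxxxxxxxxxxxxxxxxxxxxzzzzzzzzllllllllllleeeeeeeeeeeee

Term n consists of 4n+3 x's, followed by n+3 z's, followed by 2n+1 l's, followed by 2n+3 e's (n = 1, 2, …).
Setting n = 5 gives 23, 8, 11, 13 characters in each block.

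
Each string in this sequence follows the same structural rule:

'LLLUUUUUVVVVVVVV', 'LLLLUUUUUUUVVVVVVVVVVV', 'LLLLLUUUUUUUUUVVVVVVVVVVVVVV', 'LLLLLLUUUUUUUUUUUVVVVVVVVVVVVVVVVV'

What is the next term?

LLLLLLLUUUUUUUUUUUUUVVVVVVVVVVVVVVVVVVVV

The n-th term is n L's then 2n-1 U's then 3n-1 V's, where the shown terms are n = 3, 4, 5, 6.
For the next term, n = 7, so the run lengths are 7, 13, 20.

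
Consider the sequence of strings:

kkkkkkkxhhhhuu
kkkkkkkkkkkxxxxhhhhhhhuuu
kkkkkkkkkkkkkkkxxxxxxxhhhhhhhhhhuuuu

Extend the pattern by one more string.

The n-th term is 4n+3 k's then 3n-2 x's then 3n+1 h's then n+1 u's (n = 1, 2, …).
For the next term, n = 4, so the run lengths are 19, 10, 13, 5.

kkkkkkkkkkkkkkkkkkkxxxxxxxxxxhhhhhhhhhhhhhuuuuu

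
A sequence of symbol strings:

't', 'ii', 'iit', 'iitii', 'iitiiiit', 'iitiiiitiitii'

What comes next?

From term 3 onward, concatenate the last term with the second-to-last: ii·t = iit, iit·ii = iitii, …
The next term joins iitiiiitiitii and iitiiiit.

iitiiiitiitiiiitiiiit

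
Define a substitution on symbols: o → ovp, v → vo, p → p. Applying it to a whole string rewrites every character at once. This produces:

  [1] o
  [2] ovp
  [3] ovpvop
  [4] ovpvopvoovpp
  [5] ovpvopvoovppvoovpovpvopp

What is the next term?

ovpvopvoovppvoovpovpvoppvoovpovpvopovpvopvoovppp

Replace each of the 24 characters of ovpvopvoovppvoovpovpvopp in place — ovp vo p vo ovp p vo ovp ovp vo p p vo ovp ovp vo p ovp vo p vo ovp p p — and concatenate.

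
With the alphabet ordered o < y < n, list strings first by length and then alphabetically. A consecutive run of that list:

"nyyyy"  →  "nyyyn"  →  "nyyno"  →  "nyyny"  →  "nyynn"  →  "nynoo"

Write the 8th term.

Continuing the enumeration 2 steps past nynoo: nynoo → nynoy → (answer).

nynon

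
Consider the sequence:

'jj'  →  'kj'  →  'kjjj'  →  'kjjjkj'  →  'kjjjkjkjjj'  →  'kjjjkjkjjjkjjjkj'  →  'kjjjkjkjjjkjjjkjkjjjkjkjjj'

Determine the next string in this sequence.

From term 3 onward, concatenate the last term with the second-to-last: kj·jj = kjjj, kjjj·kj = kjjjkj, …
Continuing: kjjjkjkjjjkjjjkjkjjjkjkjjj · kjjjkjkjjjkjjjkj gives term 8.

kjjjkjkjjjkjjjkjkjjjkjkjjjkjjjkjkjjjkjjjkj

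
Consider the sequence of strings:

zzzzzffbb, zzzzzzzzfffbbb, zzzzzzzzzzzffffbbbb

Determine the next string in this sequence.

The n-th term is 3n+2 z's then n+1 f's then n+1 b's (n = 1, 2, …).
At n = 4 the blocks have lengths 14, 5, 5.

zzzzzzzzzzzzzzfffffbbbbb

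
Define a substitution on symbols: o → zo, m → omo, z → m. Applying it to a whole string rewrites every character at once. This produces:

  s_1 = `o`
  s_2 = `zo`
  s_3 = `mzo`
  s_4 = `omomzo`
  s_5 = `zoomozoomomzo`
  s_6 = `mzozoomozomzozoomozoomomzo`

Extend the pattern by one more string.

omomzomzozoomozomzoomomzomzozoomozomzozoomozoomomzo

φ(mzozoomozomzozoomozoomomzo) expands symbol-by-symbol to omo m zo m zo zo omo zo m zo omo m zo m zo zo omo zo m zo zo omo zo omo m zo; joining the 26 pieces gives the next term.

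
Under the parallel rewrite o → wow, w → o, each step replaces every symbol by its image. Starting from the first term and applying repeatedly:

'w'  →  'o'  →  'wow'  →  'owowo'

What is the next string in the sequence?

wowowowowow

Expanding owowo: o→wow, w→o, o→wow, w→o, o→wow. Concatenated: wow o wow o wow.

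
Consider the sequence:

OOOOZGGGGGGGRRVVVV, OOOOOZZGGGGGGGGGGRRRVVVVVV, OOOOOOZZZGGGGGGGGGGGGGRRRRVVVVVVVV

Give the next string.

OOOOOOOZZZZGGGGGGGGGGGGGGGGRRRRRVVVVVVVVVV

Each string has the form O^{n+2} Z^{n-1} G^{3n+1} R^{n} V^{2n}, where the shown terms are n = 2, 3, 4.
At n = 5 the blocks have lengths 7, 4, 16, 5, 10.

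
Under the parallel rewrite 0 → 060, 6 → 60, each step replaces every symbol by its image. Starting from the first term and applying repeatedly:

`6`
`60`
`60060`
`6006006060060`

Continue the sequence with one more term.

Replace each of the 13 characters of 6006006060060 in place — 60 060 060 60 060 060 60 060 60 060 060 60 060 — and concatenate.

6006006060060060600606006006060060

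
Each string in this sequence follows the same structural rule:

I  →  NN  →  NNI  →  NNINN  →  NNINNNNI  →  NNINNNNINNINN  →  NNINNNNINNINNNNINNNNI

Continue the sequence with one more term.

This is a Fibonacci-style word recurrence s(k) = s(k−1)·s(k−2): e.g. NN·I = NNI.
So term 8 is NNINNNNINNINNNNINNNNI·NNINNNNINNINN.

NNINNNNINNINNNNINNNNINNINNNNINNINN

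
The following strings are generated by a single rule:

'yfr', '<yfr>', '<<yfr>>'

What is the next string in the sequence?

Every step adds < to the front and > to the end of the previous string.
Applying this once more to <<yfr>>:

<<<yfr>>>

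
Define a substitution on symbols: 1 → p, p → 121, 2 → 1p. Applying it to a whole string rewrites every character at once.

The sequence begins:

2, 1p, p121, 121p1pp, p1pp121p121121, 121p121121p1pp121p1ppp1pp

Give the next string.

φ(121p121121p1pp121p1ppp1pp) expands symbol-by-symbol to p 1p p 121 p 1p p p 1p p 121 p 121 121 p 1p p 121 p 121 121 121 p 121 121; joining the 25 pieces gives the next term.

p1pp121p1ppp1pp121p121121p1pp121p121121121p121121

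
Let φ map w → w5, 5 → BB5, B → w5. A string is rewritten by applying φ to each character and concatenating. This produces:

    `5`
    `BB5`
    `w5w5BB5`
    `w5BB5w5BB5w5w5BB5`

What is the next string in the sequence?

w5BB5w5w5BB5w5BB5w5w5BB5w5BB5w5BB5w5w5BB5

Replace each of the 17 characters of w5BB5w5BB5w5w5BB5 in place — w5 BB5 w5 w5 BB5 w5 BB5 w5 w5 BB5 w5 BB5 w5 BB5 w5 w5 BB5 — and concatenate.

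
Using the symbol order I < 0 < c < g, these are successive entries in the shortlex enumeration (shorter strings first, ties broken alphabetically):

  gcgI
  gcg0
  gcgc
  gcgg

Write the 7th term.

ggIc

Continuing the enumeration 3 steps past gcgg: gcgg → ggII → ggI0 → (answer).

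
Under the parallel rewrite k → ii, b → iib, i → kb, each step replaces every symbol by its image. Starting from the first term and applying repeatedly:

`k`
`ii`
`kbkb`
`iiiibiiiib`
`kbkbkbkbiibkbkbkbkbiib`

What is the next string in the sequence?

iiiibiiiibiiiibiiiibkbkbiibiiiibiiiibiiiibiiiibkbkbiib

φ(kbkbkbkbiibkbkbkbkbiib) expands symbol-by-symbol to ii iib ii iib ii iib ii iib kb kb iib ii iib ii iib ii iib ii iib kb kb iib; joining the 22 pieces gives the next term.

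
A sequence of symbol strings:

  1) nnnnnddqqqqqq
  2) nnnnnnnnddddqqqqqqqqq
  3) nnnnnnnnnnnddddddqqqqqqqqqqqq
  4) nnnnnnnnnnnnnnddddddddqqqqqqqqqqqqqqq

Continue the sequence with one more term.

nnnnnnnnnnnnnnnnnddddddddddqqqqqqqqqqqqqqqqqq

The n-th term is 3n+2 n's then 2n d's then 3n+3 q's (n = 1, 2, …).
Setting n = 5 gives 17, 10, 18 characters in each block.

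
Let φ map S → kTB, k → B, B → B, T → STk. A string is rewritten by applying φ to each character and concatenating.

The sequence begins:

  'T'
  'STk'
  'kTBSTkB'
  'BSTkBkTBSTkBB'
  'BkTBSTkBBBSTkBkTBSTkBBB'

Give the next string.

Rewriting the 23 symbols of BkTBSTkBBBSTkBkTBSTkBBB one by one yields B B STk B kTB STk B B B B kTB STk B B B STk B kTB STk B B B B; concatenated:

BBSTkBkTBSTkBBBBkTBSTkBBBSTkBkTBSTkBBBB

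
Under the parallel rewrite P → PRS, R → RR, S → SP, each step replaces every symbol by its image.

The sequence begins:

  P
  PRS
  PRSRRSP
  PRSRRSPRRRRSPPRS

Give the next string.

Applying the rule to each of the 16 symbols of PRSRRSPRRRRSPPRS gives the pieces PRS RR SP RR RR SP PRS RR RR RR RR SP PRS PRS RR SP, which concatenate to the answer.

PRSRRSPRRRRSPPRSRRRRRRRRSPPRSPRSRRSP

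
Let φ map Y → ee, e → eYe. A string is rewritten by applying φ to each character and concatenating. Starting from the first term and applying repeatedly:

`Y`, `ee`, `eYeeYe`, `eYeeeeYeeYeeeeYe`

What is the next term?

Applying the rule to each of the 16 symbols of eYeeeeYeeYeeeeYe gives the pieces eYe ee eYe eYe eYe eYe ee eYe eYe ee eYe eYe eYe eYe ee eYe, which concatenate to the answer.

eYeeeeYeeYeeYeeYeeeeYeeYeeeeYeeYeeYeeYeeeeYe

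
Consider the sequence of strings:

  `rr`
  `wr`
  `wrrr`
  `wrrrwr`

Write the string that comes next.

This is a Fibonacci-style word recurrence s(k) = s(k−1)·s(k−2): e.g. wr·rr = wrrr.
The next term joins wrrrwr and wrrr.

wrrrwrwrrr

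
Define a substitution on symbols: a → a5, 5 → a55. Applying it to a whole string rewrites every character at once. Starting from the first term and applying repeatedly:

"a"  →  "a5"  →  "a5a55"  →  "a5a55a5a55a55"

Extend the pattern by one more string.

Rewriting the 13 symbols of a5a55a5a55a55 one by one yields a5 a55 a5 a55 a55 a5 a55 a5 a55 a55 a5 a55 a55; concatenated:

a5a55a5a55a55a5a55a5a55a55a5a55a55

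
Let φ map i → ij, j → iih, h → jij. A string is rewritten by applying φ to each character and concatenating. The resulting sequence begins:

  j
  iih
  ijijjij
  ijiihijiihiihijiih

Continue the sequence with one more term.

Applying the rule to each of the 18 symbols of ijiihijiihiihijiih gives the pieces ij iih ij ij jij ij iih ij ij jij ij ij jij ij iih ij ij jij, which concatenate to the answer.

ijiihijijjijijiihijijjijijijjijijiihijijjij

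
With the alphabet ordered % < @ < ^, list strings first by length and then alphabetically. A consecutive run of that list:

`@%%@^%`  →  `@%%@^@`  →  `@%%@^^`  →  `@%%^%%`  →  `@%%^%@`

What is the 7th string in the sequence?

Advancing 2 positions from @%%^%@ through @%%^%@ → @%%^%^ reaches term 7.

@%%^@%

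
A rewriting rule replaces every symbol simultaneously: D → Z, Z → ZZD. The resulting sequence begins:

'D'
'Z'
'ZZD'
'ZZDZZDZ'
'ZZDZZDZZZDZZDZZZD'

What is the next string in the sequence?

Applying the rule to each of the 17 symbols of ZZDZZDZZZDZZDZZZD gives the pieces ZZD ZZD Z ZZD ZZD Z ZZD ZZD ZZD Z ZZD ZZD Z ZZD ZZD ZZD Z, which concatenate to the answer.

ZZDZZDZZZDZZDZZZDZZDZZDZZZDZZDZZZDZZDZZDZ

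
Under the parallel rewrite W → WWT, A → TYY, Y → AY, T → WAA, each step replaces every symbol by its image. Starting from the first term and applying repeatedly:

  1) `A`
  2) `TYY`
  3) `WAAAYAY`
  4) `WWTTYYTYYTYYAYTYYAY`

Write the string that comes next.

φ(WWTTYYTYYTYYAYTYYAY) expands symbol-by-symbol to WWT WWT WAA WAA AY AY WAA AY AY WAA AY AY TYY AY WAA AY AY TYY AY; joining the 19 pieces gives the next term.

WWTWWTWAAWAAAYAYWAAAYAYWAAAYAYTYYAYWAAAYAYTYYAY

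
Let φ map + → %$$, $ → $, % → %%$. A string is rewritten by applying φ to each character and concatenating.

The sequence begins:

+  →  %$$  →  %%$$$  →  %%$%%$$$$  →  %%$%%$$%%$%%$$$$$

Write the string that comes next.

φ(%%$%%$$%%$%%$$$$$) expands symbol-by-symbol to %%$ %%$ $ %%$ %%$ $ $ %%$ %%$ $ %%$ %%$ $ $ $ $ $; joining the 17 pieces gives the next term.

%%$%%$$%%$%%$$$%%$%%$$%%$%%$$$$$$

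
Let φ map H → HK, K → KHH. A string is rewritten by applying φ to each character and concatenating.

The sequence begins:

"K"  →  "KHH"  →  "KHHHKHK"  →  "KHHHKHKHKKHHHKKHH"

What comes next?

Rewriting the 17 symbols of KHHHKHKHKKHHHKKHH one by one yields KHH HK HK HK KHH HK KHH HK KHH KHH HK HK HK KHH KHH HK HK; concatenated:

KHHHKHKHKKHHHKKHHHKKHHKHHHKHKHKKHHKHHHKHK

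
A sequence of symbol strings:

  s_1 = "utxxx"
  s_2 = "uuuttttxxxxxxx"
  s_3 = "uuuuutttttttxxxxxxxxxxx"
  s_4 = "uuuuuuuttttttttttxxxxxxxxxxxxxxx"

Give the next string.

uuuuuuuuutttttttttttttxxxxxxxxxxxxxxxxxxx

The n-th term is 2n-1 u's then 3n-2 t's then 4n-1 x's (n = 1, 2, …).
For the next term, n = 5, so the run lengths are 9, 13, 19.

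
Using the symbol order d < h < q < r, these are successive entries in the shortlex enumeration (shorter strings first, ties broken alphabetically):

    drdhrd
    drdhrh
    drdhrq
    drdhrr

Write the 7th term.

drdqdq

Continuing the enumeration 3 steps past drdhrr: drdhrr → drdqdd → drdqdh → (answer).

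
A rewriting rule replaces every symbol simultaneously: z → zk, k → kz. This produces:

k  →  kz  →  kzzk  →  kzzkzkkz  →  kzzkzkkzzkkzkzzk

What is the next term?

Applying the rule to each of the 16 symbols of kzzkzkkzzkkzkzzk gives the pieces kz zk zk kz zk kz kz zk zk kz kz zk kz zk zk kz, which concatenate to the answer.

kzzkzkkzzkkzkzzkzkkzkzzkkzzkzkkz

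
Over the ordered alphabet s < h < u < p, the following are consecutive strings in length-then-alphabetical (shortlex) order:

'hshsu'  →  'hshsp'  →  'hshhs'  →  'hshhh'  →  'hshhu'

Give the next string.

hshhp

Treat hshhu as a base-4 numeral over the given alphabet and add one, carrying through any trailing p's.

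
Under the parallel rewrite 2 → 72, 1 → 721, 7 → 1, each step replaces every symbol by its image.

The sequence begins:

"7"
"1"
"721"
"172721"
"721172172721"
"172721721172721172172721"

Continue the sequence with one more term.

φ(172721721172721172172721) expands symbol-by-symbol to 721 1 72 1 72 721 1 72 721 721 1 72 1 72 721 721 1 72 721 1 72 1 72 721; joining the 24 pieces gives the next term.

721172172721172721721172172721721172721172172721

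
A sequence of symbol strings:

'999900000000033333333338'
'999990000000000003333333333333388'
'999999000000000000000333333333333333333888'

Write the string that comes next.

Term n consists of n+2 9's, followed by 3n+3 0's, followed by 4n+2 3's, followed by n-1 8's, where the shown terms are n = 2, 3, 4.
Setting n = 5 gives 7, 18, 22, 4 characters in each block.

999999900000000000000000033333333333333333333338888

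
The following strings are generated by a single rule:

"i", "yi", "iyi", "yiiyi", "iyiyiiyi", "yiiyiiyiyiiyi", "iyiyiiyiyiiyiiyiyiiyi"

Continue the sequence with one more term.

yiiyiiyiyiiyiiyiyiiyiyiiyiiyiyiiyi

This is a Fibonacci-style word recurrence s(k) = s(k−2)·s(k−1): e.g. i·yi = iyi.
Continuing: yiiyiiyiyiiyi · iyiyiiyiyiiyiiyiyiiyi gives term 8.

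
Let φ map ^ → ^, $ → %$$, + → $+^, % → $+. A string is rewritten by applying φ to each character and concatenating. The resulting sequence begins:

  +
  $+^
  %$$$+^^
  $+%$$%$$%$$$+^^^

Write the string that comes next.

Rewriting the 16 symbols of $+%$$%$$%$$$+^^^ one by one yields %$$ $+^ $+ %$$ %$$ $+ %$$ %$$ $+ %$$ %$$ %$$ $+^ ^ ^ ^; concatenated:

%$$$+^$+%$$%$$$+%$$%$$$+%$$%$$%$$$+^^^^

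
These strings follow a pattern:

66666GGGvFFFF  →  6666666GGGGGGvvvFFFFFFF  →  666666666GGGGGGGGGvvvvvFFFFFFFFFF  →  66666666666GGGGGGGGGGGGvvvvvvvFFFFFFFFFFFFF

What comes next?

Reading off run lengths: 6 runs 5, 7, 9, 11; G runs 3, 6, 9, 12; v runs 1, 3, 5, 7; F runs 4, 7, 10, 13 — each is linear in n (n = 1, 2, …).
At n = 5 the blocks have lengths 13, 15, 9, 16.

6666666666666GGGGGGGGGGGGGGGvvvvvvvvvFFFFFFFFFFFFFFFF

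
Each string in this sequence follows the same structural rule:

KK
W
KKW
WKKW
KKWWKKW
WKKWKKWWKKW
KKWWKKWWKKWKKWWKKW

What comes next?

WKKWKKWWKKWKKWWKKWWKKWKKWWKKW

From term 3 onward, concatenate the second-to-last term with the last: KK·W = KKW, W·KKW = WKKW, …
The next term joins WKKWKKWWKKW and KKWWKKWWKKWKKWWKKW.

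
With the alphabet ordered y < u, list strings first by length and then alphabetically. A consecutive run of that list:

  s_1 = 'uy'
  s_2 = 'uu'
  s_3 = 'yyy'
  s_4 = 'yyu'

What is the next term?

yuy

The successor of yyu increments the rightmost position that isn't already u and resets every position after it to y.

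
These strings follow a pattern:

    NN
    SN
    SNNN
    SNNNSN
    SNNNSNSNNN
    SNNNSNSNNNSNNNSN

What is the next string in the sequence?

SNNNSNSNNNSNNNSNSNNNSNSNNN

From term 3 onward, concatenate the last term with the second-to-last: SN·NN = SNNN, SNNN·SN = SNNNSN, …
So term 7 is SNNNSNSNNNSNNNSN·SNNNSNSNNN.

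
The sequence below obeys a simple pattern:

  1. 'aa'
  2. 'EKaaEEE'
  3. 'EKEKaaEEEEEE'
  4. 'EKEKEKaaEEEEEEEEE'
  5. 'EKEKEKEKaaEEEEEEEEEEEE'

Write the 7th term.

EKEKEKEKEKEKaaEEEEEEEEEEEEEEEEEE

Every step adds EK to the front and EEE to the end of the previous string.
From EKEKEKEKaaEEEEEEEEEEEE, 2 further steps: EKEKEKEKaaEEEEEEEEEEEE → EKEKEKEKEKaaEEEEEEEEEEEEEEE → (answer).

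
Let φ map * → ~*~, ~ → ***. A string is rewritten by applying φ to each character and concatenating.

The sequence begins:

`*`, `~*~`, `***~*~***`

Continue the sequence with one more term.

Apply φ to ***~*~*** symbol by symbol: *→~*~, *→~*~, *→~*~, ~→***, *→~*~, ~→***, *→~*~, *→~*~, *→~*~; joined: ~*~ ~*~ ~*~ *** ~*~ *** ~*~ ~*~ ~*~.

~*~~*~~*~***~*~***~*~~*~~*~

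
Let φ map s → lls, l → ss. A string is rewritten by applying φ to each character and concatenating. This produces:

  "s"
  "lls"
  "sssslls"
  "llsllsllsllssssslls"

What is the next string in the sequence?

ssssllsssssllsssssllsssssllsllsllsllsllssssslls

Replace each of the 19 characters of llsllsllsllssssslls in place — ss ss lls ss ss lls ss ss lls ss ss lls lls lls lls lls ss ss lls — and concatenate.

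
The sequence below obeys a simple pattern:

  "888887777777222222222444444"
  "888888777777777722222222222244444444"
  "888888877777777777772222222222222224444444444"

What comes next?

The n-th term is n+2 8's then 3n-2 7's then 3n 2's then 2n 4's, where the shown terms are n = 3, 4, 5.
Setting n = 6 gives 8, 16, 18, 12 characters in each block.

888888887777777777777777222222222222222222444444444444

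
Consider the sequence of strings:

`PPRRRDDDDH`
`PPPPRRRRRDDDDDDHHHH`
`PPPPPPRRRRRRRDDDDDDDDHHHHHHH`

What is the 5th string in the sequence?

PPPPPPPPPPRRRRRRRRRRRDDDDDDDDDDDDHHHHHHHHHHHHH

Each string has the form P^{2n} R^{2n+1} D^{2n+2} H^{3n-2} (n = 1, 2, …).
For term 5, n = 5, so the run lengths are 10, 11, 12, 13.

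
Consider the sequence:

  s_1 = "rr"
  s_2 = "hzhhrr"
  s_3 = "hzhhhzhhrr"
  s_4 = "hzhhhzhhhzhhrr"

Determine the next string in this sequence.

The strings grow by a fixed prefix hzhh each time.
Applying this once more to hzhhhzhhhzhhrr:

hzhhhzhhhzhhhzhhrr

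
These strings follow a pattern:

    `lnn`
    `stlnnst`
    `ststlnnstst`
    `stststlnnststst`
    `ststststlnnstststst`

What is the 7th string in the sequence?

Every step adds st to the front and st to the end of the previous string.
From ststststlnnstststst, 2 further steps: ststststlnnstststst → stststststlnnststststst → (answer).

ststststststlnnstststststst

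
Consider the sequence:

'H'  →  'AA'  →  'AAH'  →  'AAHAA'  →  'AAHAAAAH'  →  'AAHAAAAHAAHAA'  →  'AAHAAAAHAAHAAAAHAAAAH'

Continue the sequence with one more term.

AAHAAAAHAAHAAAAHAAAAHAAHAAAAHAAHAA

Each term (from the third on) is the previous term followed by the one before it: term 3 = AA·H = AAH.
The next term joins AAHAAAAHAAHAAAAHAAAAH and AAHAAAAHAAHAA.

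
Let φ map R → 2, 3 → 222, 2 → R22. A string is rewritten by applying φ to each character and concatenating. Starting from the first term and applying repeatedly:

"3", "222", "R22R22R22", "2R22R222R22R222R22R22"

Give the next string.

Replace each of the 21 characters of 2R22R222R22R222R22R22 in place — R22 2 R22 R22 2 R22 R22 R22 2 R22 R22 2 R22 R22 R22 2 R22 R22 2 R22 R22 — and concatenate.

R222R22R222R22R22R222R22R222R22R22R222R22R222R22R22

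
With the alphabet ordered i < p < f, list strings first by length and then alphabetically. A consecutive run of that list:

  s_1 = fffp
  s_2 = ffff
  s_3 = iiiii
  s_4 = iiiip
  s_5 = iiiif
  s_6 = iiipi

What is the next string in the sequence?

iiipp

Treat iiipi as a base-3 numeral over the given alphabet and add one, carrying through any trailing f's.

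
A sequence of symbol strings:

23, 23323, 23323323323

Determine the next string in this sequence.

Every step duplicates the string with '3' between the halves.
Doubling 23323323323 with '3' between the halves:

23323323323323323323323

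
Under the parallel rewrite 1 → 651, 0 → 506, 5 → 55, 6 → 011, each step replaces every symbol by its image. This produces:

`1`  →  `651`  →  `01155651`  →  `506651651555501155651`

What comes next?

φ(506651651555501155651) expands symbol-by-symbol to 55 506 011 011 55 651 011 55 651 55 55 55 55 506 651 651 55 55 011 55 651; joining the 21 pieces gives the next term.

55506011011556510115565155555555506651651555501155651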